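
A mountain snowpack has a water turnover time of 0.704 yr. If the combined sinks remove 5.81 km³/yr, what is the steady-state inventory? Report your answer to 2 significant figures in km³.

τ = M/F ⇒ M = τ × F = 0.704 × 5.81 = 4.090 km³.

4.1 km³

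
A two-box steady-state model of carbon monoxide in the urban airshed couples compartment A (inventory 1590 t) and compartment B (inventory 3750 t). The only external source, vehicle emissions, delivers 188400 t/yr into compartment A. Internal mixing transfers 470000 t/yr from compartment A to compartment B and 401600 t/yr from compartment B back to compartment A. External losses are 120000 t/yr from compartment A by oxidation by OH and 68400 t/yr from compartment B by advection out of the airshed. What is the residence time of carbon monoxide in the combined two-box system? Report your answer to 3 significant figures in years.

0.0283 yr

For the system as a whole, the A↔B exchange is internal and contributes nothing to the throughput; only the external sinks remove mass.
M_total = 1590 + 3750 = 5340.0 t.
ΣF_external_out = 120000 + 68400 = 188400 t/yr.
τ = M_total / ΣF_ext = 5340.0 / 188400 = 0.02834 yr.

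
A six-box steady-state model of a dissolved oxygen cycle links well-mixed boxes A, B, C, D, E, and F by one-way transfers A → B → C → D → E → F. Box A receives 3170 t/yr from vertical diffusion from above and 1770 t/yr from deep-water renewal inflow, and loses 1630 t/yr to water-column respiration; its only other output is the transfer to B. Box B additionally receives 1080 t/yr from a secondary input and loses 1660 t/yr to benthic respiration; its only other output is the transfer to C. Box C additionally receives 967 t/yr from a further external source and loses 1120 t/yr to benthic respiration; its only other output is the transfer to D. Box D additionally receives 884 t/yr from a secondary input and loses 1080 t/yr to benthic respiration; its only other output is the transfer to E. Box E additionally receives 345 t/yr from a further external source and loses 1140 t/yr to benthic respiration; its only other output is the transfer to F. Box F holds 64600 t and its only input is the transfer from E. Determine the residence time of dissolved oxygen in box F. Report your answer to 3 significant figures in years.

Box A: F(A→B) = (3170 + 1770) − 1630 = 3310.0 t/yr.
Box B: F(B→C) = (3310.0 + 1080) − 1660 = 2730.0 t/yr.
Box C: F(C→D) = (2730.0 + 967) − 1120 = 2577.0 t/yr.
Box D: F(D→E) = (2577.0 + 884) − 1080 = 2381.0 t/yr.
Box E: F(E→F) = (2381.0 + 345) − 1140 = 1586.0 t/yr.
Box F throughput = its input = 1586.0 t/yr; τ = 64600 / 1586.0 = 40.73 yr.

40.7 yr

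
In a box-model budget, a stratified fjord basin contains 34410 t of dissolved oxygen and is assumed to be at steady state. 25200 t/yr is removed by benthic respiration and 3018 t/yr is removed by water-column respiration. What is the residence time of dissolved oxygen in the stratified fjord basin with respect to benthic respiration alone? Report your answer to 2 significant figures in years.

1.4 yr

Residence time with respect to a single sink: τ = M / F_sink.
τ = 34410 / 25200 = 1.365 yr.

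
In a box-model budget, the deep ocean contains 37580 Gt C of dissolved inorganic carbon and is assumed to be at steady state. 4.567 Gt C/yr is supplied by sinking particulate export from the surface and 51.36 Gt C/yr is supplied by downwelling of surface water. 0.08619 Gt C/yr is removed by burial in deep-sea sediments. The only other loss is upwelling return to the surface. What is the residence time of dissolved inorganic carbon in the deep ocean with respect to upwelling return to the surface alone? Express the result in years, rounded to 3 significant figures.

673 yr

At steady state ΣF_in = ΣF_out.
ΣF_in = 4.567 + 51.36 = 55.927 Gt C/yr.
Upwelling return to the surface flux = ΣF_in − (0.08619) = 55.927 − 0.08619 = 55.84 Gt C/yr.
τ = M / F = 37580 / 55.84 = 673.0 yr.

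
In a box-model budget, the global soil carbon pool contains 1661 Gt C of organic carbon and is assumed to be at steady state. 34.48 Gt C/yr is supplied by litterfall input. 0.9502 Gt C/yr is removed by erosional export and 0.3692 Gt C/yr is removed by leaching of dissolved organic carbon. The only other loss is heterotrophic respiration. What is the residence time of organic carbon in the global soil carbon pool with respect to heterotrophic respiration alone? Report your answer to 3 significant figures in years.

50.1 yr

At steady state ΣF_in = ΣF_out.
ΣF_in = 34.480 Gt C/yr.
Heterotrophic respiration flux = ΣF_in − (0.9502 + 0.3692) = 34.480 − 1.319 = 33.16 Gt C/yr.
τ = M / F = 1661 / 33.16 = 50.09 yr.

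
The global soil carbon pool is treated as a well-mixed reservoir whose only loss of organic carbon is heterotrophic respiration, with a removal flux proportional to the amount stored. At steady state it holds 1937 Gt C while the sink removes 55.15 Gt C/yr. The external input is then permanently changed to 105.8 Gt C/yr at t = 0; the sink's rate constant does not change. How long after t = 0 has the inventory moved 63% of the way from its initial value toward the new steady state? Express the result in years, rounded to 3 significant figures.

τ = M₀/F₀ = 1937/55.15 = 35.12 yr.
The remaining gap fraction is e^(−t/τ); 63% covered ⇒ e^(−t/τ) = 0.370.
t = −τ ln(0.370) = 35.12 × 0.9943 = 34.92 yr.

34.9 yr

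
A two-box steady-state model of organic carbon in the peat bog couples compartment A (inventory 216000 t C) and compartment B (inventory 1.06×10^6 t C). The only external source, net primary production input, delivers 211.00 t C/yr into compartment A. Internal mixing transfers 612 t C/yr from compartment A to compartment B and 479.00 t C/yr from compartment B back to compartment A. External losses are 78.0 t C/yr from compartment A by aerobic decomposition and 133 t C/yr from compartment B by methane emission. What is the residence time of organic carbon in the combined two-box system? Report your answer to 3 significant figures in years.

Treat the two boxes together as one reservoir: the mixing fluxes between them are internal recycling, so τ = ΣM / Σ(external losses).
M_total = 216000 + 1.06×10^6 = 1.2760×10^6 t C.
ΣF_external_out = 78.0 + 133 = 211.00 t C/yr.
τ = M_total / ΣF_ext = 1.2760×10^6 / 211.00 = 6047 yr.

6050 yr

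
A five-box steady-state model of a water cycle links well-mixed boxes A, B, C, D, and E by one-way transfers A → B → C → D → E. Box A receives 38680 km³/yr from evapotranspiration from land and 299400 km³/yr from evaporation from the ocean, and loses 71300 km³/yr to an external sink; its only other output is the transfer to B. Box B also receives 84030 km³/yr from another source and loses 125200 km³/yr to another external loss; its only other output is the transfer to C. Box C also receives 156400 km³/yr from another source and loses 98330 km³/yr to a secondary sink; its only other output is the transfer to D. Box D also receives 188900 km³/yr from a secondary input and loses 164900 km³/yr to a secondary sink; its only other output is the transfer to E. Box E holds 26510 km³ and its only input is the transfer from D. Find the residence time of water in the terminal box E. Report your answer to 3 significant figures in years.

Box A: F(A→B) = (38680 + 299400) − 71300 = 266780 km³/yr.
Box B: F(B→C) = (266780 + 84030) − 125200 = 225610 km³/yr.
Box C: F(C→D) = (225610 + 156400) − 98330 = 283680 km³/yr.
Box D: F(D→E) = (283680 + 188900) − 164900 = 307680 km³/yr.
Box E throughput = its input = 307680 km³/yr; τ = 26510 / 307680 = 0.08616 yr.

0.0862 yr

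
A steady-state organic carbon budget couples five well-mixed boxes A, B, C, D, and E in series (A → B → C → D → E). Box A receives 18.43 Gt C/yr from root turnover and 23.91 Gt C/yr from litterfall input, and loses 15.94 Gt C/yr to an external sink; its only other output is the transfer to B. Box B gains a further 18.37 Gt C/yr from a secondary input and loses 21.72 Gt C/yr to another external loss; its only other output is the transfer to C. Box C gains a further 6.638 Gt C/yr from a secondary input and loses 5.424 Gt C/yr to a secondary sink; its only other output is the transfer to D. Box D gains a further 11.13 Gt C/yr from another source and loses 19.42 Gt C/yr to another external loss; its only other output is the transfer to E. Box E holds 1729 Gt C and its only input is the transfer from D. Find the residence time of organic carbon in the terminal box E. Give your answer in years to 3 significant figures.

Box A: F(A→B) = (18.43 + 23.91) − 15.94 = 26.400 Gt C/yr.
Box B: F(B→C) = (26.400 + 18.37) − 21.72 = 23.050 Gt C/yr.
Box C: F(C→D) = (23.050 + 6.638) − 5.424 = 24.264 Gt C/yr.
Box D: F(D→E) = (24.264 + 11.13) − 19.42 = 15.974 Gt C/yr.
Box E throughput = its input = 15.974 Gt C/yr; τ = 1729 / 15.974 = 108.2 yr.

108 yr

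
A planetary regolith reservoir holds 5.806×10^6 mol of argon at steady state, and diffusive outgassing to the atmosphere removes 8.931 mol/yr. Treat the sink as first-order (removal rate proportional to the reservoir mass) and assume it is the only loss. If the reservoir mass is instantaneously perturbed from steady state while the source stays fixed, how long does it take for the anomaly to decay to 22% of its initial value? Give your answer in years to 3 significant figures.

For a linear reservoir the anomaly decays as exp(−t/τ) with τ = M/F = 5.806×10^6/8.931 = 650100 yr.
exp(−t/τ) = 0.22 ⇒ t = −τ ln(0.22) = 650100 × 1.514 = 984300 yr.

984000 yr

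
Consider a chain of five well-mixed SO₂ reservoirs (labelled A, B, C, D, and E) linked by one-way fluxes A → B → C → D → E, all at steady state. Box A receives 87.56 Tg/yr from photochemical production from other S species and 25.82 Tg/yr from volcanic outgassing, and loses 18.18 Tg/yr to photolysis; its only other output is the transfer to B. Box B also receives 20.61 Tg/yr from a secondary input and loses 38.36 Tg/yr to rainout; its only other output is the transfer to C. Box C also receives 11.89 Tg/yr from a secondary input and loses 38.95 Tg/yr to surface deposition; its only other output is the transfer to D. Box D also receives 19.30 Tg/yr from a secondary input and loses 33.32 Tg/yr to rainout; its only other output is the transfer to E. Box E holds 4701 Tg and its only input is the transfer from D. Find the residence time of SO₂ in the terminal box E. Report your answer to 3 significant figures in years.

Box A: F(A→B) = (87.56 + 25.82) − 18.18 = 95.200 Tg/yr.
Box B: F(B→C) = (95.200 + 20.61) − 38.36 = 77.450 Tg/yr.
Box C: F(C→D) = (77.450 + 11.89) − 38.95 = 50.390 Tg/yr.
Box D: F(D→E) = (50.390 + 19.30) − 33.32 = 36.370 Tg/yr.
Box E throughput = its input = 36.370 Tg/yr; τ = 4701 / 36.370 = 129.3 yr.

129 yr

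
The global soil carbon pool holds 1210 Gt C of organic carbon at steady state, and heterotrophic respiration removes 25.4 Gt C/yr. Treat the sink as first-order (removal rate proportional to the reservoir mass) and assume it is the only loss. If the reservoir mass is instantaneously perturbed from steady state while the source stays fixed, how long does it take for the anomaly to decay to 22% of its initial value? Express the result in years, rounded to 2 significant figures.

72 yr

For a linear reservoir the anomaly decays as exp(−t/τ) with τ = M/F = 1210/25.4 = 47.64 yr.
exp(−t/τ) = 0.22 ⇒ t = −τ ln(0.22) = 47.64 × 1.514 = 72.13 yr.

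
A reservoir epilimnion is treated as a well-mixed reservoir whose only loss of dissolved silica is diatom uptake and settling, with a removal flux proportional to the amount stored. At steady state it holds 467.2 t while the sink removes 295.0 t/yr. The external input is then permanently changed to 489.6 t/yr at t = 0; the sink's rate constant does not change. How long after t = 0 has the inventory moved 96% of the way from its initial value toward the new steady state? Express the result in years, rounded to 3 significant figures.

5.10 yr

τ = M₀/F₀ = 467.2/295.0 = 1.584 yr.
The remaining gap fraction is e^(−t/τ); 96% covered ⇒ e^(−t/τ) = 0.0400.
t = −τ ln(0.0400) = 1.584 × 3.219 = 5.098 yr.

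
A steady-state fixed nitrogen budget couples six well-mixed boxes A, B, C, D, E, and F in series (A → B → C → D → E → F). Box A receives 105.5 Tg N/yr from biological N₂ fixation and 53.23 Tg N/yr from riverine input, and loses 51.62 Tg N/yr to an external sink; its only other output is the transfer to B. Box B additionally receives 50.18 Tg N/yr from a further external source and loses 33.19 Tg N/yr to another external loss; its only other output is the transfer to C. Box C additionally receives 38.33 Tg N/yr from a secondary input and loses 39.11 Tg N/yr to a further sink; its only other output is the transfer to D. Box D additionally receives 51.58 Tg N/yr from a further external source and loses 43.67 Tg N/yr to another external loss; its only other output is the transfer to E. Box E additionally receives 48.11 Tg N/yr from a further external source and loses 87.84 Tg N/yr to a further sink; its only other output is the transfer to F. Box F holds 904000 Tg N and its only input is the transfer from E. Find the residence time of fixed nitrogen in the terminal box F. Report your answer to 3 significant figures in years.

9880 yr

Box A: F(A→B) = (105.5 + 53.23) − 51.62 = 107.11 Tg N/yr.
Box B: F(B→C) = (107.11 + 50.18) − 33.19 = 124.10 Tg N/yr.
Box C: F(C→D) = (124.10 + 38.33) − 39.11 = 123.32 Tg N/yr.
Box D: F(D→E) = (123.32 + 51.58) − 43.67 = 131.23 Tg N/yr.
Box E: F(E→F) = (131.23 + 48.11) − 87.84 = 91.500 Tg N/yr.
Box F throughput = its input = 91.500 Tg N/yr; τ = 904000 / 91.500 = 9880 yr.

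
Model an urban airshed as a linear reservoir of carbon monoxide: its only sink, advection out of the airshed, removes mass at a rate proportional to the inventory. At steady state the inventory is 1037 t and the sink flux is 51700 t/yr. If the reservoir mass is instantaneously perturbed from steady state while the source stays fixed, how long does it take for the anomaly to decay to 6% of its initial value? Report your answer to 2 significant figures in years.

0.056 yr

For a linear reservoir the anomaly decays as exp(−t/τ) with τ = M/F = 1037/51700 = 0.02006 yr.
exp(−t/τ) = 0.06 ⇒ t = −τ ln(0.06) = 0.02006 × 2.813 = 0.05643 yr.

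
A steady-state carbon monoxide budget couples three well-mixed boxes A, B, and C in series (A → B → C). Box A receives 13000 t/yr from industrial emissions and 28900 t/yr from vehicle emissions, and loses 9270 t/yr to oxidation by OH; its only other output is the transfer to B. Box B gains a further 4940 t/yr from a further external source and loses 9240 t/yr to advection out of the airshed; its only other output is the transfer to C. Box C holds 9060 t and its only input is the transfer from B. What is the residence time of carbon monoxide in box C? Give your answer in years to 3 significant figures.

Box A: F(A→B) = (13000 + 28900) − 9270 = 32630 t/yr.
Box B: F(B→C) = (32630 + 4940) − 9240 = 28330 t/yr.
Box C throughput = its input = 28330 t/yr; τ = 9060 / 28330 = 0.3198 yr.

0.320 yr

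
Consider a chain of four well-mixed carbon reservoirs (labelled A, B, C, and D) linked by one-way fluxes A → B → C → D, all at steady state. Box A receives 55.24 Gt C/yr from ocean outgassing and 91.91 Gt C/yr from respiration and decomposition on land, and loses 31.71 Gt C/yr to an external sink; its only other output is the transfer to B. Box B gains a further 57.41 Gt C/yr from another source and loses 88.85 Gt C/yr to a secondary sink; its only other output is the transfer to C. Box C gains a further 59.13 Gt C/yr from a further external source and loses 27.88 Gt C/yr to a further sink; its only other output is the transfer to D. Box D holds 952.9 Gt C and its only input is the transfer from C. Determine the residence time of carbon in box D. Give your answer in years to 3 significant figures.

Box A: F(A→B) = (55.24 + 91.91) − 31.71 = 115.44 Gt C/yr.
Box B: F(B→C) = (115.44 + 57.41) − 88.85 = 84.000 Gt C/yr.
Box C: F(C→D) = (84.000 + 59.13) − 27.88 = 115.25 Gt C/yr.
Box D throughput = its input = 115.25 Gt C/yr; τ = 952.9 / 115.25 = 8.268 yr.

8.27 yr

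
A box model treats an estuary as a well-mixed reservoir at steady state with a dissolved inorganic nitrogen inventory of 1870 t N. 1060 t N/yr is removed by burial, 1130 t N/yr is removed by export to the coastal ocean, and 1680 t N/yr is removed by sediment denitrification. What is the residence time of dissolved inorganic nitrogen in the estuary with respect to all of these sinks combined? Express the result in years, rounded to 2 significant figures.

Total removal flux = 1060 + 1130 + 1680 = 3870.0 t N/yr.
τ = M / ΣF_out = 1870 / 3870.0 = 0.4832 yr.

0.48 yr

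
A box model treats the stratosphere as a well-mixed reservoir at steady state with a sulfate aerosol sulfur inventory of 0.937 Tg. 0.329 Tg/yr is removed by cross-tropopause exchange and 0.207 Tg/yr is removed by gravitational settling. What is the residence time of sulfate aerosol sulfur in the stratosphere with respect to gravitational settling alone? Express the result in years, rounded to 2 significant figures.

Residence time with respect to a single sink: τ = M / F_sink.
τ = 0.937 / 0.207 = 4.527 yr.

4.5 yr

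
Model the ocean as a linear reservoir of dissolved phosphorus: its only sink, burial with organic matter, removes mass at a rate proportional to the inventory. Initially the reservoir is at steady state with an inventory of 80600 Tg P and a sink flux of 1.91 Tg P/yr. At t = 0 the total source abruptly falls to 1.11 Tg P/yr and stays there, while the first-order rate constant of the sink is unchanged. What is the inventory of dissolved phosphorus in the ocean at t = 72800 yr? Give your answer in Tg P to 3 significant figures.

τ = M₀/F₀ = 80600/1.91 = 42200 yr; rate constant k = 1/τ.
New steady state M_∞ = F₁/k = F₁·τ = 1.11 × 42200 = 46841 Tg P.
M(t) = M_∞ + (M₀ − M_∞)·e^(−t/τ); t/τ = 72800/42200 = 1.725, so e^(−t/τ) = 0.1781.
M(t) = 46841 + 33760 × 0.1781 = 52855 Tg P.

52900 Tg P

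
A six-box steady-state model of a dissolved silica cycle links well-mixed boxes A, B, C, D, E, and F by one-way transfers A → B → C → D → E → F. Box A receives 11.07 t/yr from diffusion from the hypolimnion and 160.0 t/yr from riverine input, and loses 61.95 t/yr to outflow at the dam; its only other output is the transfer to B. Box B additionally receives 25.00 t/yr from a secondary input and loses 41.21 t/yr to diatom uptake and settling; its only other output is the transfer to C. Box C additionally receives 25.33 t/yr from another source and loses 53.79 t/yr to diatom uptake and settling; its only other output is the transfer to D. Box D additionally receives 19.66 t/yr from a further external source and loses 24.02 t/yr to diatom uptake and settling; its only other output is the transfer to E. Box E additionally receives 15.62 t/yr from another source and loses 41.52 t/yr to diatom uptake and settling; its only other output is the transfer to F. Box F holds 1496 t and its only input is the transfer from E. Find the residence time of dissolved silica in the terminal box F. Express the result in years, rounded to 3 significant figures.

Box A: F(A→B) = (11.07 + 160.0) − 61.95 = 109.12 t/yr.
Box B: F(B→C) = (109.12 + 25.00) − 41.21 = 92.910 t/yr.
Box C: F(C→D) = (92.910 + 25.33) − 53.79 = 64.450 t/yr.
Box D: F(D→E) = (64.450 + 19.66) − 24.02 = 60.090 t/yr.
Box E: F(E→F) = (60.090 + 15.62) − 41.52 = 34.190 t/yr.
Box F throughput = its input = 34.190 t/yr; τ = 1496 / 34.190 = 43.76 yr.

43.8 yr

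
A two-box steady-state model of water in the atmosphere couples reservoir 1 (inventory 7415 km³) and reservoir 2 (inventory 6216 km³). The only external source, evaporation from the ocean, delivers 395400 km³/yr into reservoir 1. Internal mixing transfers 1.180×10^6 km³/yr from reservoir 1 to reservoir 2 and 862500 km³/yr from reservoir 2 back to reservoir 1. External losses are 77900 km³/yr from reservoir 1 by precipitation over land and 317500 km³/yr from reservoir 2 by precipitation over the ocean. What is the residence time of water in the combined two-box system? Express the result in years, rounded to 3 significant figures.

Residence time in the combined system uses the total inventory and the total *external* removal — internal exchanges between the two boxes cancel.
M_total = 7415 + 6216 = 13631 km³.
ΣF_external_out = 77900 + 317500 = 395400 km³/yr.
τ = M_total / ΣF_ext = 13631 / 395400 = 0.03447 yr.

0.0345 yr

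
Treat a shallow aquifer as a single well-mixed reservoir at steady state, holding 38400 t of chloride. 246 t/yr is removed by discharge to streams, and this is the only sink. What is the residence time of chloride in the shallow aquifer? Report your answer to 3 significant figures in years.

τ = M / F = 38400 / 246 = 156.1 yr.

156 yr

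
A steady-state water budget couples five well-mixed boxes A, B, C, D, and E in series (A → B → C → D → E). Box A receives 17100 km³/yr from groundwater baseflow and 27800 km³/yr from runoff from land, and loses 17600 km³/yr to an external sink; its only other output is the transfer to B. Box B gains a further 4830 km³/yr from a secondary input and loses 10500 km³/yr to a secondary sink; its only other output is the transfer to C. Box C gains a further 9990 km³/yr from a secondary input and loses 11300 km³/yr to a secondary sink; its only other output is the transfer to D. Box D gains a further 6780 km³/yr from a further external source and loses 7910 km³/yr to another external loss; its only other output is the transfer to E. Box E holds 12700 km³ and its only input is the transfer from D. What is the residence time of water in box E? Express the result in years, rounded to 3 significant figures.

0.662 yr

Box A: F(A→B) = (17100 + 27800) − 17600 = 27300 km³/yr.
Box B: F(B→C) = (27300 + 4830) − 10500 = 21630 km³/yr.
Box C: F(C→D) = (21630 + 9990) − 11300 = 20320 km³/yr.
Box D: F(D→E) = (20320 + 6780) − 7910 = 19190 km³/yr.
Box E throughput = its input = 19190 km³/yr; τ = 12700 / 19190 = 0.6618 yr.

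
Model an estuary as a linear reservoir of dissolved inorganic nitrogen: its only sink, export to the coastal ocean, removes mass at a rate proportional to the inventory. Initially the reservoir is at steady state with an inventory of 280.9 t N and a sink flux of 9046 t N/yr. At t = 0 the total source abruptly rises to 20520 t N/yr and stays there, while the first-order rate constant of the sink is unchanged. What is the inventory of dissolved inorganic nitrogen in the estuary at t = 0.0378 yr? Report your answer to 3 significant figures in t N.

532 t N

Residence time τ = M₀/F₀ = 0.03105 yr. The eventual steady state is M_∞ = M₀·(F₁/F₀) = 280.9 × 20520/9046 = 637.20 t N.
The anomaly ΔM(t) = M(t) − M_∞ decays as ΔM₀·e^(−t/τ) with ΔM₀ = 280.9 − 637.20 = −356.3 t N.
At t = 0.0378 yr, e^(−t/τ) = e^(−1.217) = 0.2960, so ΔM = −105.5 t N and M = 637.20 − 105.5 = 531.72 t N.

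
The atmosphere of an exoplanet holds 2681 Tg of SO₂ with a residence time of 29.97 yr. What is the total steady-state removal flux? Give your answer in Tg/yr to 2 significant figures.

89 Tg/yr

F = M / τ = 2681 / 29.97 = 89.46 Tg/yr.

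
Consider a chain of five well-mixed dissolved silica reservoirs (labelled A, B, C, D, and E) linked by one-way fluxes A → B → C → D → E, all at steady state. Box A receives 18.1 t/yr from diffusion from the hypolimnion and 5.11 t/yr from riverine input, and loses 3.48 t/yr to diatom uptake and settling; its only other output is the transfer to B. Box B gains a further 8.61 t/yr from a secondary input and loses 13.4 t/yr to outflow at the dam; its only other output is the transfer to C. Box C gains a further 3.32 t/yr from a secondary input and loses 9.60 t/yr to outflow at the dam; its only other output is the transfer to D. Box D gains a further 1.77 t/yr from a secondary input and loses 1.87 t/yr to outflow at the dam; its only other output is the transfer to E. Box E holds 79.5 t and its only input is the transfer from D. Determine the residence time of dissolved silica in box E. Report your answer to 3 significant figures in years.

9.29 yr

Box A: F(A→B) = (18.1 + 5.11) − 3.48 = 19.730 t/yr.
Box B: F(B→C) = (19.730 + 8.61) − 13.4 = 14.940 t/yr.
Box C: F(C→D) = (14.940 + 3.32) − 9.60 = 8.6600 t/yr.
Box D: F(D→E) = (8.6600 + 1.77) − 1.87 = 8.5600 t/yr.
Box E throughput = its input = 8.5600 t/yr; τ = 79.5 / 8.5600 = 9.287 yr.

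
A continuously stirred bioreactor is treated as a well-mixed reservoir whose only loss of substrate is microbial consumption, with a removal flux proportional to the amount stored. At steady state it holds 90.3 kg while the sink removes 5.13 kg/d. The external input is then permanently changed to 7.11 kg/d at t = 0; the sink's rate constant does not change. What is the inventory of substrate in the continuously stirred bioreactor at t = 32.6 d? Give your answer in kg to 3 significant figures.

Residence time τ = M₀/F₀ = 17.60 d. The eventual steady state is M_∞ = M₀·(F₁/F₀) = 90.3 × 7.11/5.13 = 125.15 kg.
The anomaly ΔM(t) = M(t) − M_∞ decays as ΔM₀·e^(−t/τ) with ΔM₀ = 90.3 − 125.15 = −34.85 kg.
At t = 32.6 d, e^(−t/τ) = e^(−1.852) = 0.1569, so ΔM = −5.469 kg and M = 125.15 − 5.469 = 119.68 kg.

120 kg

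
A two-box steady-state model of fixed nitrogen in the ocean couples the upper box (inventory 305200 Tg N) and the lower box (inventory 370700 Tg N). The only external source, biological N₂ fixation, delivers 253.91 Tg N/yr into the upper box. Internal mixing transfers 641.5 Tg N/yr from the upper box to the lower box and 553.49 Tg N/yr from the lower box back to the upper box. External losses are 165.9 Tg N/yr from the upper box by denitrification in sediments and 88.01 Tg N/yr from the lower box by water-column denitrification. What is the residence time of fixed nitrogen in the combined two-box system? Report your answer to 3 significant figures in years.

2660 yr

For the system as a whole, the A↔B exchange is internal and contributes nothing to the throughput; only the external sinks remove mass.
M_total = 305200 + 370700 = 675900 Tg N.
ΣF_external_out = 165.9 + 88.01 = 253.91 Tg N/yr.
τ = M_total / ΣF_ext = 675900 / 253.91 = 2662 yr.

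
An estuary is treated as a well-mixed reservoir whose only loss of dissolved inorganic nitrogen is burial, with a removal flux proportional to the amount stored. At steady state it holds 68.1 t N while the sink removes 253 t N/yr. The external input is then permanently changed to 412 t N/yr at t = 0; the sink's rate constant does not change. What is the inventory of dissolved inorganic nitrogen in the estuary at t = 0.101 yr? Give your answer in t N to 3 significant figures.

81.5 t N

The sink rate constant is k = F₀/M₀ = 253/68.1 = 3.715 yr⁻¹.
Solving dM/dt = F₁ − kM with M(0) = M₀ gives M(t) = F₁/k + (M₀ − F₁/k)·e^(−kt).
F₁/k = 412/3.715 = 110.90 t N; kt = 3.715 × 0.101 = 0.3752, e^(−kt) = 0.6871.
M(0.101) = 110.90 + (68.1 − 110.90) × 0.6871 = 110.90 − 29.41 = 81.490 t N.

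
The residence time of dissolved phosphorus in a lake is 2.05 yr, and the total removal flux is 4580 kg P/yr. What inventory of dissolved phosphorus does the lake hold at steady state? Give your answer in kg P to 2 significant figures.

9400 kg P

τ = M/F ⇒ M = τ × F = 2.05 × 4580 = 9389 kg P.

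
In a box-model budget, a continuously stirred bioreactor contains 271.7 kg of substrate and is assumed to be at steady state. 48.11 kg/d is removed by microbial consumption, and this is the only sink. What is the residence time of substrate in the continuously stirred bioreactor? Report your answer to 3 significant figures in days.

τ = M / F = 271.7 / 48.11 = 5.647 d.

5.65 d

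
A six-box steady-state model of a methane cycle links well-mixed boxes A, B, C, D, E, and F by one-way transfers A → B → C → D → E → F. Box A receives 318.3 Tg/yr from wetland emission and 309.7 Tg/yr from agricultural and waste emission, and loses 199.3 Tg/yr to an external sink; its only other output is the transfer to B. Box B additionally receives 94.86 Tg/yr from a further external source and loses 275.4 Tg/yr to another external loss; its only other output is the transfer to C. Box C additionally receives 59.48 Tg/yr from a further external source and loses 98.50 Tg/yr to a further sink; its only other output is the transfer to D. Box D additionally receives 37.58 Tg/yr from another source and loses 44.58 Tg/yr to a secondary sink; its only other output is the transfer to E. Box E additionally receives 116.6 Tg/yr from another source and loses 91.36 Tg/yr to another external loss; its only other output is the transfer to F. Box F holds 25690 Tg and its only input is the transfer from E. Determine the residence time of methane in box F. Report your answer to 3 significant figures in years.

113 yr

Box A: F(A→B) = (318.3 + 309.7) − 199.3 = 428.70 Tg/yr.
Box B: F(B→C) = (428.70 + 94.86) − 275.4 = 248.16 Tg/yr.
Box C: F(C→D) = (248.16 + 59.48) − 98.50 = 209.14 Tg/yr.
Box D: F(D→E) = (209.14 + 37.58) − 44.58 = 202.14 Tg/yr.
Box E: F(E→F) = (202.14 + 116.6) − 91.36 = 227.38 Tg/yr.
Box F throughput = its input = 227.38 Tg/yr; τ = 25690 / 227.38 = 113.0 yr.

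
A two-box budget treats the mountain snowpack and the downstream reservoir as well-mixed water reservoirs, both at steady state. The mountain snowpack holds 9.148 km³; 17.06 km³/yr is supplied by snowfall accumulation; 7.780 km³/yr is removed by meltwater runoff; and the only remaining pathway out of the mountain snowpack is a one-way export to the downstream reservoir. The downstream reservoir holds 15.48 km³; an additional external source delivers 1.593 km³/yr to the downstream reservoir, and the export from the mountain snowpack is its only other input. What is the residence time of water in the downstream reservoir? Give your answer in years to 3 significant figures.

Balance the mountain snowpack: ΣF_in = 17.060 km³/yr.
Export to the downstream reservoir = ΣF_in − (7.780) = 9.2800 km³/yr.
Total input to the downstream reservoir = 9.2800 + 1.593 = 10.873 km³/yr; at steady state this equals its total output.
τ = M / F = 15.48 / 10.873 = 1.424 yr.

1.42 yr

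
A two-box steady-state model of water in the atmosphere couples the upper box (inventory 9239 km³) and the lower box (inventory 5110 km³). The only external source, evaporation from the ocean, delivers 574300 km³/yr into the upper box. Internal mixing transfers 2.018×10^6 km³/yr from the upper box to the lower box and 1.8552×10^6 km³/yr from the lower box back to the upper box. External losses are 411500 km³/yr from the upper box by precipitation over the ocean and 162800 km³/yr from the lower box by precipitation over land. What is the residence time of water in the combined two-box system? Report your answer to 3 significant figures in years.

0.0250 yr

Residence time in the combined system uses the total inventory and the total *external* removal — internal exchanges between the two boxes cancel.
M_total = 9239 + 5110 = 14349 km³.
ΣF_external_out = 411500 + 162800 = 574300 km³/yr.
τ = M_total / ΣF_ext = 14349 / 574300 = 0.02499 yr.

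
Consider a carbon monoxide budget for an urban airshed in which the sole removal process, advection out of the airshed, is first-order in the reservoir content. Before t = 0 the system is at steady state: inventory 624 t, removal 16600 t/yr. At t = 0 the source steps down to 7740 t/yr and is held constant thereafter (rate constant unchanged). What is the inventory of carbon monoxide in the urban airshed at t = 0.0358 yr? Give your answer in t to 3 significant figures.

τ = M₀/F₀ = 624/16600 = 0.03759 yr; rate constant k = 1/τ.
New steady state M_∞ = F₁/k = F₁·τ = 7740 × 0.03759 = 290.95 t.
M(t) = M_∞ + (M₀ − M_∞)·e^(−t/τ); t/τ = 0.0358/0.03759 = 0.9524, so e^(−t/τ) = 0.3858.
M(t) = 290.95 + 333.1 × 0.3858 = 419.45 t.

419 t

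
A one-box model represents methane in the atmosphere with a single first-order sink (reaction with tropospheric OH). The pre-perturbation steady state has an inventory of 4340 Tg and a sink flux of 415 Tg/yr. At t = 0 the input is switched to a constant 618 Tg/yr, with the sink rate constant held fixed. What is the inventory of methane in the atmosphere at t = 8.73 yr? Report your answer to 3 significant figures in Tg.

5540 Tg

τ = M₀/F₀ = 4340/415 = 10.46 yr; rate constant k = 1/τ.
New steady state M_∞ = F₁/k = F₁·τ = 618 × 10.46 = 6462.9 Tg.
M(t) = M_∞ + (M₀ − M_∞)·e^(−t/τ); t/τ = 8.73/10.46 = 0.8348, so e^(−t/τ) = 0.4340.
M(t) = 6462.9 − 2123 × 0.4340 = 5541.6 Tg.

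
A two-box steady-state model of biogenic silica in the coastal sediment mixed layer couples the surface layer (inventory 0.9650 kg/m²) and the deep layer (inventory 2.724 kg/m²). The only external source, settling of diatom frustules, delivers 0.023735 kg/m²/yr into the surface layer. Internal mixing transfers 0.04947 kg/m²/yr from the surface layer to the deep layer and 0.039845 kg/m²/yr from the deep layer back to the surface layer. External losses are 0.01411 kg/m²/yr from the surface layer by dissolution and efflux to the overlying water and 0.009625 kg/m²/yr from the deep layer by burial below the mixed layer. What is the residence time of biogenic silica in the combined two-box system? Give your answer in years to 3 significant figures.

For the system as a whole, the A↔B exchange is internal and contributes nothing to the throughput; only the external sinks remove mass.
M_total = 0.9650 + 2.724 = 3.6890 kg/m².
ΣF_external_out = 0.01411 + 0.009625 = 0.023735 kg/m²/yr.
τ = M_total / ΣF_ext = 3.6890 / 0.023735 = 155.4 yr.

155 yr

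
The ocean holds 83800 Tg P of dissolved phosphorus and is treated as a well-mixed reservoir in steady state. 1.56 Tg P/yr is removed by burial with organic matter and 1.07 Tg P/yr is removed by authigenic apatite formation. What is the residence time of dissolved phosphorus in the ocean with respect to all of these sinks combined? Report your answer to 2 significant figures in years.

Total removal flux = 1.56 + 1.07 = 2.6300 Tg P/yr.
τ = M / ΣF_out = 83800 / 2.6300 = 31860 yr.

32000 yr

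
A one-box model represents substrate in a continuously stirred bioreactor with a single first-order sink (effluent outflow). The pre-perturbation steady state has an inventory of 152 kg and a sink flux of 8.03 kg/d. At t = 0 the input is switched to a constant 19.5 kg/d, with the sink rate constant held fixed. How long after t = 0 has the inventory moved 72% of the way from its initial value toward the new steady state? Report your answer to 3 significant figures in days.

τ = M₀/F₀ = 152/8.03 = 18.93 d.
The remaining gap fraction is e^(−t/τ); 72% covered ⇒ e^(−t/τ) = 0.280.
t = −τ ln(0.280) = 18.93 × 1.273 = 24.10 d.

24.1 d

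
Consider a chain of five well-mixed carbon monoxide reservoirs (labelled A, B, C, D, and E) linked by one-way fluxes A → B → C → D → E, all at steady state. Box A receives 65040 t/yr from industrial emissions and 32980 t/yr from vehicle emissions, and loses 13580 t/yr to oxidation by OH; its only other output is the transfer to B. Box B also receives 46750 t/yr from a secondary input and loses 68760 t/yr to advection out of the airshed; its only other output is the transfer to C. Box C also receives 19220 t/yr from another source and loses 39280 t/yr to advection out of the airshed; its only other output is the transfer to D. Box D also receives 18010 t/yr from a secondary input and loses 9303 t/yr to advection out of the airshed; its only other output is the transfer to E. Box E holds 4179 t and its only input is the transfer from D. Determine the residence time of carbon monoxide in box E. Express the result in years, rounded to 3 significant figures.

Box A: F(A→B) = (65040 + 32980) − 13580 = 84440 t/yr.
Box B: F(B→C) = (84440 + 46750) − 68760 = 62430 t/yr.
Box C: F(C→D) = (62430 + 19220) − 39280 = 42370 t/yr.
Box D: F(D→E) = (42370 + 18010) − 9303 = 51077 t/yr.
Box E throughput = its input = 51077 t/yr; τ = 4179 / 51077 = 0.08182 yr.

0.0818 yr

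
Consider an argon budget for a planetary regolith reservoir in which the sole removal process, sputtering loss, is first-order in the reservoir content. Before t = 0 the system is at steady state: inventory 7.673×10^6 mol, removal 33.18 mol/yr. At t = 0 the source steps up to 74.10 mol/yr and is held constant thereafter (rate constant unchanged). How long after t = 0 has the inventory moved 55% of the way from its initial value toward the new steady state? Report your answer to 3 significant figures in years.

τ = M₀/F₀ = 7.673×10^6/33.18 = 231300 yr.
The remaining gap fraction is e^(−t/τ); 55% covered ⇒ e^(−t/τ) = 0.450.
t = −τ ln(0.450) = 231300 × 0.7985 = 184700 yr.

185000 yr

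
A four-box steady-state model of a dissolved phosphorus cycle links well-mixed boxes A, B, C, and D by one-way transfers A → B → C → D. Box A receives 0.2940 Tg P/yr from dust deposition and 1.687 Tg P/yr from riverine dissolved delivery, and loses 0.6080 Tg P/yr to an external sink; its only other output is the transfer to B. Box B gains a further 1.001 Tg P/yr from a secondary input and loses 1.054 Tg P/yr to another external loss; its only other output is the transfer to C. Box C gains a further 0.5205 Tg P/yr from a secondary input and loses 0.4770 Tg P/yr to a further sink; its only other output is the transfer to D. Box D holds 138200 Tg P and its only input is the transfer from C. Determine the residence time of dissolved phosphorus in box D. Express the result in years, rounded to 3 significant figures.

101000 yr

Box A: F(A→B) = (0.2940 + 1.687) − 0.6080 = 1.3730 Tg P/yr.
Box B: F(B→C) = (1.3730 + 1.001) − 1.054 = 1.3200 Tg P/yr.
Box C: F(C→D) = (1.3200 + 0.5205) − 0.4770 = 1.3635 Tg P/yr.
Box D throughput = its input = 1.3635 Tg P/yr; τ = 138200 / 1.3635 = 101400 yr.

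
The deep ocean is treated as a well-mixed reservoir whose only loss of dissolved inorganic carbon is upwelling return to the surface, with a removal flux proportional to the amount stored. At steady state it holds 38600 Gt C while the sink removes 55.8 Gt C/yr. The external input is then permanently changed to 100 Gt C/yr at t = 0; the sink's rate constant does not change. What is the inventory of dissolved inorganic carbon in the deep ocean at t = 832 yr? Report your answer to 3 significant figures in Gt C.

Residence time τ = M₀/F₀ = 691.8 yr. The eventual steady state is M_∞ = M₀·(F₁/F₀) = 38600 × 100/55.8 = 69176 Gt C.
The anomaly ΔM(t) = M(t) − M_∞ decays as ΔM₀·e^(−t/τ) with ΔM₀ = 38600 − 69176 = −30580 Gt C.
At t = 832 yr, e^(−t/τ) = e^(−1.203) = 0.3004, so ΔM = −9184 Gt C and M = 69176 − 9184 = 59992 Gt C.

60000 Gt C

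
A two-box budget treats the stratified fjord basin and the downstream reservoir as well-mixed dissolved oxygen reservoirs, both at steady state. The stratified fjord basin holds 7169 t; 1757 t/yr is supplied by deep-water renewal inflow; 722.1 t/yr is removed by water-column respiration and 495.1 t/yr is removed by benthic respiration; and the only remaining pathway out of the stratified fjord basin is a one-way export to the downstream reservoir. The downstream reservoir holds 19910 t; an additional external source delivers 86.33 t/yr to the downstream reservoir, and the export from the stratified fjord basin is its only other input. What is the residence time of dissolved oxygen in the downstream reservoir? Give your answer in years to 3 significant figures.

31.8 yr

Balance the stratified fjord basin: ΣF_in = 1757.0 t/yr.
Export to the downstream reservoir = ΣF_in − (722.1 + 495.1) = 539.80 t/yr.
Total input to the downstream reservoir = 539.80 + 86.33 = 626.13 t/yr; at steady state this equals its total output.
τ = M / F = 19910 / 626.13 = 31.80 yr.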